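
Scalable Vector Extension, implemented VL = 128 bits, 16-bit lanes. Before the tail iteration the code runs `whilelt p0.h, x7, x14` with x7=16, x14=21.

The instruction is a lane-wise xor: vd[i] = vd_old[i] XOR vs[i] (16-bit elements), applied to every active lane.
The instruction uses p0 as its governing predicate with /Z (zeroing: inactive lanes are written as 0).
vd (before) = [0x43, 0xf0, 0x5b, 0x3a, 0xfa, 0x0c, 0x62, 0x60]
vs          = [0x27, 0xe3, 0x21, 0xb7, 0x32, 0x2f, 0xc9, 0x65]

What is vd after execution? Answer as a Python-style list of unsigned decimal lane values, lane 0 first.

128-bit reg / 16-bit elem → 8 lanes
p0[j] = (16+j < 21); true for j=0..4 → 5 lanes set
  i=0: xor(0x43,0x27) → 100
  i=1: xor(0xf0,0xe3) → 19
  i=2: xor(0x5b,0x21) → 122
  i=3: xor(0x3a,0xb7) → 141
  i=4: xor(0xfa,0x32) → 200
  i=5: tail/zero → 0
  i=6: tail/zero → 0
  i=7: tail/zero → 0

vd = [100, 19, 122, 141, 200, 0, 0, 0]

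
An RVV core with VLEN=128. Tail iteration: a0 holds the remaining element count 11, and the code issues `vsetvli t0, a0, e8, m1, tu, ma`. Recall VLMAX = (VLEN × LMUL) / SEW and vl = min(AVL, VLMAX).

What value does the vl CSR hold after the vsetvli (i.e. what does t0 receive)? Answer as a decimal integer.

vl = 11

lanes per group: 128·1/8 = 16
AVL=11 ≤ VLMAX=16, so vl = 11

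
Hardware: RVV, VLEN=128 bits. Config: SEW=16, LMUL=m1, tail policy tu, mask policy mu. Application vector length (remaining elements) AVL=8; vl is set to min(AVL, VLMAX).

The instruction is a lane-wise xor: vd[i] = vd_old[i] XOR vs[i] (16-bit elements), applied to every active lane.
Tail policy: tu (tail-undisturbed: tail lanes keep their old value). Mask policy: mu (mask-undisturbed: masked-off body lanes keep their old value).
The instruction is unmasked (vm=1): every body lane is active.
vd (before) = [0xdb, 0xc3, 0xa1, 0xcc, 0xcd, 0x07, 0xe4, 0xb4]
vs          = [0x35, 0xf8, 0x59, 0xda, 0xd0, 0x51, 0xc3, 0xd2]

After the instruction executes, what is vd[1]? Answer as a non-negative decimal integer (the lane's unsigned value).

VLMAX = VLEN×LMUL/SEW = 128×1/16 = 8
AVL=8 ≤ VLMAX=8, so vl = 8
  i=0: xor(0xdb,0x35) → 238
  i=1: xor(0xc3,0xf8) → 59
  i=2: xor(0xa1,0x59) → 248
  i=3: xor(0xcc,0xda) → 22
  i=4: xor(0xcd,0xd0) → 29
  i=5: xor(0x07,0x51) → 86
  i=6: xor(0xe4,0xc3) → 39
  i=7: xor(0xb4,0xd2) → 102

vd[1] = 59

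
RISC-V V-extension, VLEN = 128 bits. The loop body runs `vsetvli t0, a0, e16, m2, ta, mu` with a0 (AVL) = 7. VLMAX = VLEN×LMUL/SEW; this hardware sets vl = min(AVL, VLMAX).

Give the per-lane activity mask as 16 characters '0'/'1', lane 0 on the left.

predicate = 1111111000000000

lanes per group: 128·2/16 = 16
AVL=7 ≤ VLMAX=16, so vl = 7
bits (lane 0 leftmost): 1111111000000000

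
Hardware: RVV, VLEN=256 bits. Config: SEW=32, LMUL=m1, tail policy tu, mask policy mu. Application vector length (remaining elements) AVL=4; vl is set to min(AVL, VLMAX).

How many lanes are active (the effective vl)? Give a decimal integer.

vl = 4

VLMAX = (256 × 1) / 32 = 8 lanes
vl ← min(4, 8) = 4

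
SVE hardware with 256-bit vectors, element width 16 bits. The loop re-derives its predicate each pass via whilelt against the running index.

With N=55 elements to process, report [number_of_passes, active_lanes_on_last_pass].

register lanes = 256/16 = 16
55 elements at 16/iter → 4 passes, remainder 7 on the last

[iterations, last_vl] = [4, 7]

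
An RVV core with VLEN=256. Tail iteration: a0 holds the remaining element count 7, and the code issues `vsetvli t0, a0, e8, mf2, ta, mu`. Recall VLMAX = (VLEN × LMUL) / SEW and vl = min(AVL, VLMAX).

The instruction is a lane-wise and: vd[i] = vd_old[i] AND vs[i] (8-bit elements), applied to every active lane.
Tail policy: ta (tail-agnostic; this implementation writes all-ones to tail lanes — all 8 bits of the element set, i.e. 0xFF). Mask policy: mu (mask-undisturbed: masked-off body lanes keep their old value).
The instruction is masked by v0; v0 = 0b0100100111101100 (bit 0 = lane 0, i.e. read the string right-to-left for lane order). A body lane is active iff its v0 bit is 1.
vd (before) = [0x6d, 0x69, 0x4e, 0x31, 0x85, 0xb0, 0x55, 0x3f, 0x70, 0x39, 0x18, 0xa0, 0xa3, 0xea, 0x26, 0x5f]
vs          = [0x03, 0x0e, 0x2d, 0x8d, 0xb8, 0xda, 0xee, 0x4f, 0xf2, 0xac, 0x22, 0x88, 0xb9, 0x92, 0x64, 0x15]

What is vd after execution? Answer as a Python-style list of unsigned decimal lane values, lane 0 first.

vd = [109, 105, 12, 1, 133, 144, 68, 255, 255, 255, 255, 255, 255, 255, 255, 255]

VLMAX = VLEN×LMUL/SEW = 256×1/2/8 = 16
vl ← min(7, 16) = 7
  i=0: mask-off/keep → 109
  i=1: mask-off/keep → 105
  i=2: and(0x4e,0x2d) → 12
  i=3: and(0x31,0x8d) → 1
  i=4: mask-off/keep → 133
  i=5: and(0xb0,0xda) → 144
  i=6: and(0x55,0xee) → 68
  i=7: tail/ones → 255
  i=8: tail/ones → 255
  i=9: tail/ones → 255
  i=10: tail/ones → 255
  i=11: tail/ones → 255
  i=12: tail/ones → 255
  i=13: tail/ones → 255
  i=14: tail/ones → 255
  i=15: tail/ones → 255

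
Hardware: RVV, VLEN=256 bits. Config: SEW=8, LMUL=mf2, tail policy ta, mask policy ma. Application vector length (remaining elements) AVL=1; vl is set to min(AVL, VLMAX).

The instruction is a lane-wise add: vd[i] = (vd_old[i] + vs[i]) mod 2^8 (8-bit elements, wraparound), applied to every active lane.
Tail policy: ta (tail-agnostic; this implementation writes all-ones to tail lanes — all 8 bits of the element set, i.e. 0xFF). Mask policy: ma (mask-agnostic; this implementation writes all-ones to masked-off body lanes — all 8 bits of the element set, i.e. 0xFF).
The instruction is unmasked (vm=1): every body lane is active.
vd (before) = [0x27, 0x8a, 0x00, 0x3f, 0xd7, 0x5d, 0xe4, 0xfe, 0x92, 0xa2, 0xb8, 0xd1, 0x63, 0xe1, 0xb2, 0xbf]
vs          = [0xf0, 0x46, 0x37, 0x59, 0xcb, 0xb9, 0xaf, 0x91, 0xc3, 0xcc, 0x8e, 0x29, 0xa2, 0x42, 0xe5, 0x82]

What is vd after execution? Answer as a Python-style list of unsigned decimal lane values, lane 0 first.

VLMAX = VLEN×LMUL/SEW = 256×1/2/8 = 16
vl = min(AVL, VLMAX) = min(1, 16) = 1
lane  0: add(0x27,0xf0) ⇒ 0x17
lane  1: tail/ones ⇒ 0xff
lane  2: tail/ones ⇒ 0xff
lane  3: tail/ones ⇒ 0xff
lane  4: tail/ones ⇒ 0xff
lane  5: tail/ones ⇒ 0xff
lane  6: tail/ones ⇒ 0xff
lane  7: tail/ones ⇒ 0xff
lane  8: tail/ones ⇒ 0xff
lane  9: tail/ones ⇒ 0xff
lane 10: tail/ones ⇒ 0xff
lane 11: tail/ones ⇒ 0xff
lane 12: tail/ones ⇒ 0xff
lane 13: tail/ones ⇒ 0xff
lane 14: tail/ones ⇒ 0xff
lane 15: tail/ones ⇒ 0xff

vd = [23, 255, 255, 255, 255, 255, 255, 255, 255, 255, 255, 255, 255, 255, 255, 255]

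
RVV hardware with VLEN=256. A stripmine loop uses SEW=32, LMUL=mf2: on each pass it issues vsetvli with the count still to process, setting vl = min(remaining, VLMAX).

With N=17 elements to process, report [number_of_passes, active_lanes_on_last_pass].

[iterations, last_vl] = [5, 1]

lanes per group: 256·1/2/32 = 4
17 elements at 4/iter → 5 passes, remainder 1 on the last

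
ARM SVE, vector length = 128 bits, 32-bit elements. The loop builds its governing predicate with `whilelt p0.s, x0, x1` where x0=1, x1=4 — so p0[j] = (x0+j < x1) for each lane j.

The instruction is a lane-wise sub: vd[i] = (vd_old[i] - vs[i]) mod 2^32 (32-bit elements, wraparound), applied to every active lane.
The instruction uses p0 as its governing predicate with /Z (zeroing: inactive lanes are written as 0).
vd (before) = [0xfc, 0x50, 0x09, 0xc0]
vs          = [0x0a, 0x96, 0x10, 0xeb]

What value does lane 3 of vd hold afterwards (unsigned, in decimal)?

lane count: 128 div 32 = 4
whilelt: lane j active iff 1+j < 4 → j < 3 → 3 active
[0] sub(0xfc,0x0a) = 0xf2
[1] sub(0x50,0x96) = 0xffffffba
[2] sub(0x09,0x10) = 0xfffffff9
[3] tail/zero = 0x00

vd[3] = 0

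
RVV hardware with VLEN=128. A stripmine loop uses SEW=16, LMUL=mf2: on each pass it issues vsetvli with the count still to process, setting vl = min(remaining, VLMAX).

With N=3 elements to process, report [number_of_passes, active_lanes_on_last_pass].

VLMAX = (128 × 1/2) / 16 = 4 lanes
3 elements at 4/iter → 1 passes, remainder 3 on the last

[iterations, last_vl] = [1, 3]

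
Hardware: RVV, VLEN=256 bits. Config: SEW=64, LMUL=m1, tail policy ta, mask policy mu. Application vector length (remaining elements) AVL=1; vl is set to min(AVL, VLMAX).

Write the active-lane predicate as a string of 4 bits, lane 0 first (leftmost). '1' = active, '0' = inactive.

lanes per group: 256·1/64 = 4
vl ← min(1, 4) = 1
bits (lane 0 leftmost): 1000

predicate = 1000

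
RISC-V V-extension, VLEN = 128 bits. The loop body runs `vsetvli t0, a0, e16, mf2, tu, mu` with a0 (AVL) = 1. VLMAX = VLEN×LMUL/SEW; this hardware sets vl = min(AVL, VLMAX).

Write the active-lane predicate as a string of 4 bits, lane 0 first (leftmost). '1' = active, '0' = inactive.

VLMAX = VLEN×LMUL/SEW = 128×1/2/16 = 4
vl = min(AVL, VLMAX) = min(1, 4) = 1
bits (lane 0 leftmost): 1000

predicate = 1000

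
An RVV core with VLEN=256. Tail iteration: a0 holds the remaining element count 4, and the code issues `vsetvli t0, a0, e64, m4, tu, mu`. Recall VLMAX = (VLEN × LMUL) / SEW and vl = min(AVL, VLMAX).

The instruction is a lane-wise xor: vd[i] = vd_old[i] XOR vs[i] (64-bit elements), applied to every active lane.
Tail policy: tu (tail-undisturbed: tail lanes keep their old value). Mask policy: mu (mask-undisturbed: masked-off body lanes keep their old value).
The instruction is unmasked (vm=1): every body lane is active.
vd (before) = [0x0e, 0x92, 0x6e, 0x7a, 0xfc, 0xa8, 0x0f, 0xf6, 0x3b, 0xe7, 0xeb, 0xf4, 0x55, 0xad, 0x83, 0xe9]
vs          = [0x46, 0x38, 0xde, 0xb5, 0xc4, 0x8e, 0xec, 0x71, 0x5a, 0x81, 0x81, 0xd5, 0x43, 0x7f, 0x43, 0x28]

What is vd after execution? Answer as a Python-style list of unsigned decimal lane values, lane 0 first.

VLMAX = (256 × 4) / 64 = 16 lanes
vl ← min(4, 16) = 4
[0] xor(0x0e,0x46) = 0x48
[1] xor(0x92,0x38) = 0xaa
[2] xor(0x6e,0xde) = 0xb0
[3] xor(0x7a,0xb5) = 0xcf
[4] tail/keep = 0xfc
[5] tail/keep = 0xa8
[6] tail/keep = 0x0f
[7] tail/keep = 0xf6
[8] tail/keep = 0x3b
[9] tail/keep = 0xe7
[10] tail/keep = 0xeb
[11] tail/keep = 0xf4
[12] tail/keep = 0x55
[13] tail/keep = 0xad
[14] tail/keep = 0x83
[15] tail/keep = 0xe9

vd = [72, 170, 176, 207, 252, 168, 15, 246, 59, 231, 235, 244, 85, 173, 131, 233]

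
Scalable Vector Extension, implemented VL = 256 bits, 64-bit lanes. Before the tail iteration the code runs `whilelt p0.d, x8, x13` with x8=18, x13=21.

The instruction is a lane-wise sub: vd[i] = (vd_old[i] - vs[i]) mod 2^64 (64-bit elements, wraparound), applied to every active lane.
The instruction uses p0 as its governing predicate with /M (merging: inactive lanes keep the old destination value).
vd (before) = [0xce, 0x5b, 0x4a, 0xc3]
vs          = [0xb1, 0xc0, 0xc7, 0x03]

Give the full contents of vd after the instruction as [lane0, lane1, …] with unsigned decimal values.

256-bit reg / 64-bit elem → 4 lanes
active while 18+j < 21, i.e. j ∈ [0,3) capped at 4 ⇒ 3
lane  0: sub(0xce,0xb1) ⇒ 0x1d
lane  1: sub(0x5b,0xc0) ⇒ 0xffffffffffffff9b
lane  2: sub(0x4a,0xc7) ⇒ 0xffffffffffffff83
lane  3: tail/keep ⇒ 0xc3

vd = [29, 18446744073709551515, 18446744073709551491, 195]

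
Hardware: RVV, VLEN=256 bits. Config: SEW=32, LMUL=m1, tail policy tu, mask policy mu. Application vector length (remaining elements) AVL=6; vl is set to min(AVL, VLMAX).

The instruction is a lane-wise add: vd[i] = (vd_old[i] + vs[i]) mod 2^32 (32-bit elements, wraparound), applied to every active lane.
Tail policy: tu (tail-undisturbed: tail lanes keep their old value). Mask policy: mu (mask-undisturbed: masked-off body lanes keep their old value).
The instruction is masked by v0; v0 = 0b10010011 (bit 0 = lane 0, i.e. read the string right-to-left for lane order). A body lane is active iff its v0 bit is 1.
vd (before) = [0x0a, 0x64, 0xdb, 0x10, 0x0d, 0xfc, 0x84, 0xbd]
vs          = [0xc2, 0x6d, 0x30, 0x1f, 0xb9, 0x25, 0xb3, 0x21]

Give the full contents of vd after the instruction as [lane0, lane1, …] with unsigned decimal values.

vd = [204, 209, 219, 16, 198, 252, 132, 189]

lanes per group: 256·1/32 = 8
AVL=6 ≤ VLMAX=8, so vl = 6
[0] add(0x0a,0xc2) = 0xcc
[1] add(0x64,0x6d) = 0xd1
[2] mask-off/keep = 0xdb
[3] mask-off/keep = 0x10
[4] add(0x0d,0xb9) = 0xc6
[5] mask-off/keep = 0xfc
[6] tail/keep = 0x84
[7] tail/keep = 0xbd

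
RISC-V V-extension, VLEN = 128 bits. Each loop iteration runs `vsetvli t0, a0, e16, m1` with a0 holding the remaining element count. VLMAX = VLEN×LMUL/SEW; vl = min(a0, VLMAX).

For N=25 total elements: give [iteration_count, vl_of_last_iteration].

[iterations, last_vl] = [4, 1]

VLMAX = VLEN×LMUL/SEW = 128×1/16 = 8
iterations = ceil(25/8) = 4; final-pass vl = 1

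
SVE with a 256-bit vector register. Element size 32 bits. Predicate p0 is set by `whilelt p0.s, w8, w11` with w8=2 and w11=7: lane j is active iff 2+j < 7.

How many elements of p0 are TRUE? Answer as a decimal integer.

vl = 5

lane count: 256 div 32 = 8
active while 2+j < 7, i.e. j ∈ [0,5) capped at 8 ⇒ 5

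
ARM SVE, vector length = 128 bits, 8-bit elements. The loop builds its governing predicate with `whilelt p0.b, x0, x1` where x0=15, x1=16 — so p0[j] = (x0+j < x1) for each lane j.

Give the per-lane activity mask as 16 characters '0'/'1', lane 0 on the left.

predicate = 1000000000000000

lane count: 128 div 8 = 16
active while 15+j < 16, i.e. j ∈ [0,1) capped at 16 ⇒ 1
bits (lane 0 leftmost): 1000000000000000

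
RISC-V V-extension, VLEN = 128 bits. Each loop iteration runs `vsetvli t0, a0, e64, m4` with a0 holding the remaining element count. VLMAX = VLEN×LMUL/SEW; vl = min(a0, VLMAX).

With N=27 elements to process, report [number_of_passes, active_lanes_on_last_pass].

[iterations, last_vl] = [4, 3]

lanes per group: 128·4/64 = 8
N=27: ⌈27/8⌉ = 4 iters; last vl = 27 − 3×8 = 3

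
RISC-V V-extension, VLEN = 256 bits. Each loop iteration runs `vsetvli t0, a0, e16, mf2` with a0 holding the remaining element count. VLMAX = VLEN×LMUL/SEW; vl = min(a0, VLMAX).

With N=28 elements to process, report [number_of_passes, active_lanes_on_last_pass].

VLMAX = (256 × 1/2) / 16 = 8 lanes
28 elements at 8/iter → 4 passes, remainder 4 on the last

[iterations, last_vl] = [4, 4]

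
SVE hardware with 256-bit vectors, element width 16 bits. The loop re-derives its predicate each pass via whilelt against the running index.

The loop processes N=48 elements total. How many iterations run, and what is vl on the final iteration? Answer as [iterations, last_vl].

[iterations, last_vl] = [3, 16]

register lanes = 256/16 = 16
N=48: ⌈48/16⌉ = 3 iters; last vl = 48 − 2×16 = 16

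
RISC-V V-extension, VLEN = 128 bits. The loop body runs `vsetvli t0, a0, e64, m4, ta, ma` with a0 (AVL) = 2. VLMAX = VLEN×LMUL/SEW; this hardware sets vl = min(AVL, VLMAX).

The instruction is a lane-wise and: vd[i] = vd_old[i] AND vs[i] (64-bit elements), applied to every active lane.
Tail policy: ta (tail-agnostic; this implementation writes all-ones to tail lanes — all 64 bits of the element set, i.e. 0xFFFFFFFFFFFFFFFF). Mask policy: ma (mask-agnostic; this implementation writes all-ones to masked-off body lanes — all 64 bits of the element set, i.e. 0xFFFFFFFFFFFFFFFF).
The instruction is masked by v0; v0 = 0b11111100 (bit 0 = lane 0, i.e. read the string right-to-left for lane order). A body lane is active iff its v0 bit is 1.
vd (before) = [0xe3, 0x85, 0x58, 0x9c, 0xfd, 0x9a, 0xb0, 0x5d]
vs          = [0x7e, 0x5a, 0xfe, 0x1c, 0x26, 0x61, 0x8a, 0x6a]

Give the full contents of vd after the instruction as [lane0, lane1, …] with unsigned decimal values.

vd = [18446744073709551615, 18446744073709551615, 18446744073709551615, 18446744073709551615, 18446744073709551615, 18446744073709551615, 18446744073709551615, 18446744073709551615]

lanes per group: 128·4/64 = 8
vl ← min(2, 8) = 2
lane  0: mask-off/ones ⇒ 0xffffffffffffffff
lane  1: mask-off/ones ⇒ 0xffffffffffffffff
lane  2: tail/ones ⇒ 0xffffffffffffffff
lane  3: tail/ones ⇒ 0xffffffffffffffff
lane  4: tail/ones ⇒ 0xffffffffffffffff
lane  5: tail/ones ⇒ 0xffffffffffffffff
lane  6: tail/ones ⇒ 0xffffffffffffffff
lane  7: tail/ones ⇒ 0xffffffffffffffff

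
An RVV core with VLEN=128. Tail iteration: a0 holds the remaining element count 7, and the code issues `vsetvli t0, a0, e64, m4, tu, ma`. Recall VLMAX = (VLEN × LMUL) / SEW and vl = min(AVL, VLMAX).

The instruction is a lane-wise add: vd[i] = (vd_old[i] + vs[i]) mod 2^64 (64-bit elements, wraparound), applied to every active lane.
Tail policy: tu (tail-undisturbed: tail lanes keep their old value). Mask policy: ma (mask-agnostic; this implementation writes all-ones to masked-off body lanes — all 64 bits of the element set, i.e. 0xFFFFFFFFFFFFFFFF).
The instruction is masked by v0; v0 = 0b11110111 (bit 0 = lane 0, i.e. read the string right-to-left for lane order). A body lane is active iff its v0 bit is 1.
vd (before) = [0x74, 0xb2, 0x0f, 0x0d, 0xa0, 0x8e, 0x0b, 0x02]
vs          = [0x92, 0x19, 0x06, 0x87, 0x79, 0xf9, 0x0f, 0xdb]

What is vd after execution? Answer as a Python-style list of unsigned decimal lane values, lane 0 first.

vd = [262, 203, 21, 18446744073709551615, 281, 391, 26, 2]

VLMAX = VLEN×LMUL/SEW = 128×4/64 = 8
vl = min(AVL, VLMAX) = min(7, 8) = 7
  i=0: add(0x74,0x92) → 262
  i=1: add(0xb2,0x19) → 203
  i=2: add(0x0f,0x06) → 21
  i=3: mask-off/ones → 18446744073709551615
  i=4: add(0xa0,0x79) → 281
  i=5: add(0x8e,0xf9) → 391
  i=6: add(0x0b,0x0f) → 26
  i=7: tail/keep → 2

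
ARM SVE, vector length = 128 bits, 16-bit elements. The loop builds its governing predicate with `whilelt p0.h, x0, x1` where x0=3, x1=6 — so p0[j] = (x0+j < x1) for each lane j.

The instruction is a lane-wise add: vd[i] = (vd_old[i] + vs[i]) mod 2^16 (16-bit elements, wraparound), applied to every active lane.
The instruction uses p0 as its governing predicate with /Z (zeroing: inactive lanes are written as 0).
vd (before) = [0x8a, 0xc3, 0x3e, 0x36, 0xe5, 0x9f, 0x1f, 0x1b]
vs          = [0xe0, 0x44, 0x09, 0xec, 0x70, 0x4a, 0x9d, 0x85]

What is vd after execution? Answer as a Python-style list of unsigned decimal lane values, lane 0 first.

128-bit reg / 16-bit elem → 8 lanes
p0[j] = (3+j < 6); true for j=0..2 → 3 lanes set
[0] add(0x8a,0xe0) = 0x16a
[1] add(0xc3,0x44) = 0x107
[2] add(0x3e,0x09) = 0x47
[3] tail/zero = 0x00
[4] tail/zero = 0x00
[5] tail/zero = 0x00
[6] tail/zero = 0x00
[7] tail/zero = 0x00

vd = [362, 263, 71, 0, 0, 0, 0, 0]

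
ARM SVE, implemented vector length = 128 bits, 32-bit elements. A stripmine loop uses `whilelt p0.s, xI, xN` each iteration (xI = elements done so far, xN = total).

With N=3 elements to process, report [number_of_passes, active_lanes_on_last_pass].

[iterations, last_vl] = [1, 3]

register lanes = 128/32 = 4
3 elements at 4/iter → 1 passes, remainder 3 on the last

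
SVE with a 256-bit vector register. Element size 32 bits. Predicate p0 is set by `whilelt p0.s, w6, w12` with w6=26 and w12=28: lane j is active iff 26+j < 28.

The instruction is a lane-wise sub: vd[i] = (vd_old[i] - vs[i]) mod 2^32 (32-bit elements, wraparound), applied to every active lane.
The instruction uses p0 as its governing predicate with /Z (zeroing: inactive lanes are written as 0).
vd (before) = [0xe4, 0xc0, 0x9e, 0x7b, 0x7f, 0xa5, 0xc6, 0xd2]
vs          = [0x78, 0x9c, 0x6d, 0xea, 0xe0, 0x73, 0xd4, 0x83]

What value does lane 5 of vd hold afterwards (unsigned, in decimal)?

vd[5] = 0

lane count: 256 div 32 = 8
whilelt: lane j active iff 26+j < 28 → j < 2 → 2 active
vd[0] sub(0xe4,0x78) -> 0x6c
vd[1] sub(0xc0,0x9c) -> 0x24
vd[2] tail/zero -> 0x00
vd[3] tail/zero -> 0x00
vd[4] tail/zero -> 0x00
vd[5] tail/zero -> 0x00
vd[6] tail/zero -> 0x00
vd[7] tail/zero -> 0x00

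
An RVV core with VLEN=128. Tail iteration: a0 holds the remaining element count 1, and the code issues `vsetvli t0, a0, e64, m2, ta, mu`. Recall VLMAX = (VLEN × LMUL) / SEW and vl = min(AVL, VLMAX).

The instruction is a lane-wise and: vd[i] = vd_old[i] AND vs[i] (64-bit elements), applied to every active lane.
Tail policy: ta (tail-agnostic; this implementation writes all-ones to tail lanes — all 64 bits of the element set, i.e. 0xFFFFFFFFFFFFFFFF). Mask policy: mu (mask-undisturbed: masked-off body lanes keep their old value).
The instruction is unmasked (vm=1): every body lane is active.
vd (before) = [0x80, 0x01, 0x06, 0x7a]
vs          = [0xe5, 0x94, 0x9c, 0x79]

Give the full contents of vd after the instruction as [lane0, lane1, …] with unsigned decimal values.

VLMAX = (128 × 2) / 64 = 4 lanes
vl ← min(1, 4) = 1
[0] and(0x80,0xe5) = 0x80
[1] tail/ones = 0xffffffffffffffff
[2] tail/ones = 0xffffffffffffffff
[3] tail/ones = 0xffffffffffffffff

vd = [128, 18446744073709551615, 18446744073709551615, 18446744073709551615]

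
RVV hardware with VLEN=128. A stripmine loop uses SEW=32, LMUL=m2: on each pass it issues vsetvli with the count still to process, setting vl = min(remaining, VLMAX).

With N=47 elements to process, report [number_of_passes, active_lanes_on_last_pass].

VLMAX = (128 × 2) / 32 = 8 lanes
iterations = ceil(47/8) = 6; final-pass vl = 7

[iterations, last_vl] = [6, 7]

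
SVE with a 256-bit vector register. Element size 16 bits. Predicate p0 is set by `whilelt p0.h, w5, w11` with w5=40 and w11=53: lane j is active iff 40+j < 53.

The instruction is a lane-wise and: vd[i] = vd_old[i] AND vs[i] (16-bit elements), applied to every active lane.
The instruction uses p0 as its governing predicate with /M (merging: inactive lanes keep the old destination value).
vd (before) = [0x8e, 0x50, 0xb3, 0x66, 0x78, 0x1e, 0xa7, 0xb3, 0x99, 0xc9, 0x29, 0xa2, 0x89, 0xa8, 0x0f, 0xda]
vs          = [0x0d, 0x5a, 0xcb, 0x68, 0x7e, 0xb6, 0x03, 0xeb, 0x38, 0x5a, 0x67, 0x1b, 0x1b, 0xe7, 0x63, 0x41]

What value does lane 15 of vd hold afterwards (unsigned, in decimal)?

register lanes = 256/16 = 16
p0[j] = (40+j < 53); true for j=0..12 → 13 lanes set
  i=0: and(0x8e,0x0d) → 12
  i=1: and(0x50,0x5a) → 80
  i=2: and(0xb3,0xcb) → 131
  i=3: and(0x66,0x68) → 96
  i=4: and(0x78,0x7e) → 120
  i=5: and(0x1e,0xb6) → 22
  i=6: and(0xa7,0x03) → 3
  i=7: and(0xb3,0xeb) → 163
  i=8: and(0x99,0x38) → 24
  i=9: and(0xc9,0x5a) → 72
  i=10: and(0x29,0x67) → 33
  i=11: and(0xa2,0x1b) → 2
  i=12: and(0x89,0x1b) → 9
  i=13: tail/keep → 168
  i=14: tail/keep → 15
  i=15: tail/keep → 218

vd[15] = 218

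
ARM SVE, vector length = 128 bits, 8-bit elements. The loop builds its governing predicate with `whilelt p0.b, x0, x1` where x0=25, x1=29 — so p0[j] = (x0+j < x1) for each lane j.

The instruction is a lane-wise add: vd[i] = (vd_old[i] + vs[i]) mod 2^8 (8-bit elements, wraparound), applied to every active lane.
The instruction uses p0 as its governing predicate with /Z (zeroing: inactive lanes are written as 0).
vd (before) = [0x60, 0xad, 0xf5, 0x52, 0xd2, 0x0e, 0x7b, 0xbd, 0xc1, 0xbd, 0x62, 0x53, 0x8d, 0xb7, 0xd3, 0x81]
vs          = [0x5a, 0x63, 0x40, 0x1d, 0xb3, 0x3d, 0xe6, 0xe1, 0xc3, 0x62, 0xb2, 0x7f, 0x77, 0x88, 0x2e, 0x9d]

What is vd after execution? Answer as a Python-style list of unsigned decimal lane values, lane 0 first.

vd = [186, 16, 53, 111, 0, 0, 0, 0, 0, 0, 0, 0, 0, 0, 0, 0]

lane count: 128 div 8 = 16
whilelt: lane j active iff 25+j < 29 → j < 4 → 4 active
[0] add(0x60,0x5a) = 0xba
[1] add(0xad,0x63) = 0x10
[2] add(0xf5,0x40) = 0x35
[3] add(0x52,0x1d) = 0x6f
[4] tail/zero = 0x00
[5] tail/zero = 0x00
[6] tail/zero = 0x00
[7] tail/zero = 0x00
[8] tail/zero = 0x00
[9] tail/zero = 0x00
[10] tail/zero = 0x00
[11] tail/zero = 0x00
[12] tail/zero = 0x00
[13] tail/zero = 0x00
[14] tail/zero = 0x00
[15] tail/zero = 0x00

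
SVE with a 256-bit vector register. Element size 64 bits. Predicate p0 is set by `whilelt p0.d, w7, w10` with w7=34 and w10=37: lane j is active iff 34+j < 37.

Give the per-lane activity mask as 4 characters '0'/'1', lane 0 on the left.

256-bit reg / 64-bit elem → 4 lanes
whilelt: lane j active iff 34+j < 37 → j < 3 → 3 active
bits (lane 0 leftmost): 1110

predicate = 1110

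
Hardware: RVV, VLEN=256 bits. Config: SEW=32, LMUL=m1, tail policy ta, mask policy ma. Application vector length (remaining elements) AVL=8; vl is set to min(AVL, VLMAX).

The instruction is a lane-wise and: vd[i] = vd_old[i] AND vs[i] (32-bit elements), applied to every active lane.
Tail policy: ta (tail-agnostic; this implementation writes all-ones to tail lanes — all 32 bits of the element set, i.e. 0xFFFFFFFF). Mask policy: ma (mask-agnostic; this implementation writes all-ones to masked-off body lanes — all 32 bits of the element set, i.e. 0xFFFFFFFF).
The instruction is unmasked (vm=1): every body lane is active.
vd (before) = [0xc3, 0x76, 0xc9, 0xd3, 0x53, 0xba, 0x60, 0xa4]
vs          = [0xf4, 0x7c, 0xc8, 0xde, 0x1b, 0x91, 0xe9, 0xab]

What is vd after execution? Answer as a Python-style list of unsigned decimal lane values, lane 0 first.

vd = [192, 116, 200, 210, 19, 144, 96, 160]

lanes per group: 256·1/32 = 8
vl = min(AVL, VLMAX) = min(8, 8) = 8
  i=0: and(0xc3,0xf4) → 192
  i=1: and(0x76,0x7c) → 116
  i=2: and(0xc9,0xc8) → 200
  i=3: and(0xd3,0xde) → 210
  i=4: and(0x53,0x1b) → 19
  i=5: and(0xba,0x91) → 144
  i=6: and(0x60,0xe9) → 96
  i=7: and(0xa4,0xab) → 160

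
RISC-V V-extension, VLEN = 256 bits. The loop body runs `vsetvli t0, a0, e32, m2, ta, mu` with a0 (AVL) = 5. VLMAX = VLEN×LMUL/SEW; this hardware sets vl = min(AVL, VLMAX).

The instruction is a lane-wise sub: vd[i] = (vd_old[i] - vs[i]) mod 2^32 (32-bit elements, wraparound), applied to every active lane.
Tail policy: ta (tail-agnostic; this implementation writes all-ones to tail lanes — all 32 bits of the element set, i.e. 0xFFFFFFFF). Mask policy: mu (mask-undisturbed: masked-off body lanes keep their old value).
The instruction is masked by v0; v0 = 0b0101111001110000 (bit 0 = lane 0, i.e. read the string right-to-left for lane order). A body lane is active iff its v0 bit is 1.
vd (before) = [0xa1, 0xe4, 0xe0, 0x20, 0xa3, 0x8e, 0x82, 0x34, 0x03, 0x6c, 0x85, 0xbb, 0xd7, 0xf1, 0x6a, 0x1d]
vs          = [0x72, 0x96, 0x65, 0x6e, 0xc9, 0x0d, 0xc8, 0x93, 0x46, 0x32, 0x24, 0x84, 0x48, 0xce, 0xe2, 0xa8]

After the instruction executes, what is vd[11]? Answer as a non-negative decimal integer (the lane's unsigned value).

vd[11] = 4294967295

lanes per group: 256·2/32 = 16
vl = min(AVL, VLMAX) = min(5, 16) = 5
[0] mask-off/keep = 0xa1
[1] mask-off/keep = 0xe4
[2] mask-off/keep = 0xe0
[3] mask-off/keep = 0x20
[4] sub(0xa3,0xc9) = 0xffffffda
[5] tail/ones = 0xffffffff
[6] tail/ones = 0xffffffff
[7] tail/ones = 0xffffffff
[8] tail/ones = 0xffffffff
[9] tail/ones = 0xffffffff
[10] tail/ones = 0xffffffff
[11] tail/ones = 0xffffffff
[12] tail/ones = 0xffffffff
[13] tail/ones = 0xffffffff
[14] tail/ones = 0xffffffff
[15] tail/ones = 0xffffffff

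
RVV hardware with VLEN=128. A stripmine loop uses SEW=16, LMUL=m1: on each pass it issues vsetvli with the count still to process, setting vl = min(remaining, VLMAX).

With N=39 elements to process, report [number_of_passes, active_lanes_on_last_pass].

[iterations, last_vl] = [5, 7]

VLMAX = (128 × 1) / 16 = 8 lanes
N=39: ⌈39/8⌉ = 5 iters; last vl = 39 − 4×8 = 7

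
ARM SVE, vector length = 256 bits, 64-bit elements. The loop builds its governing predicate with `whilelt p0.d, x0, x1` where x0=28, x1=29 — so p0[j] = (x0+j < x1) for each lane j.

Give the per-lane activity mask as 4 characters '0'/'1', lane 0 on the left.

256-bit reg / 64-bit elem → 4 lanes
p0[j] = (28+j < 29); true for j=0..0 → 1 lanes set
bits (lane 0 leftmost): 1000

predicate = 1000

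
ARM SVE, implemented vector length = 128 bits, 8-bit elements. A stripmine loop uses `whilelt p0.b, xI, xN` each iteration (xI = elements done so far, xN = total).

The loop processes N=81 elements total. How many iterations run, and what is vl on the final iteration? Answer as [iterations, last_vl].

128-bit reg / 8-bit elem → 16 lanes
81 elements at 16/iter → 6 passes, remainder 1 on the last

[iterations, last_vl] = [6, 1]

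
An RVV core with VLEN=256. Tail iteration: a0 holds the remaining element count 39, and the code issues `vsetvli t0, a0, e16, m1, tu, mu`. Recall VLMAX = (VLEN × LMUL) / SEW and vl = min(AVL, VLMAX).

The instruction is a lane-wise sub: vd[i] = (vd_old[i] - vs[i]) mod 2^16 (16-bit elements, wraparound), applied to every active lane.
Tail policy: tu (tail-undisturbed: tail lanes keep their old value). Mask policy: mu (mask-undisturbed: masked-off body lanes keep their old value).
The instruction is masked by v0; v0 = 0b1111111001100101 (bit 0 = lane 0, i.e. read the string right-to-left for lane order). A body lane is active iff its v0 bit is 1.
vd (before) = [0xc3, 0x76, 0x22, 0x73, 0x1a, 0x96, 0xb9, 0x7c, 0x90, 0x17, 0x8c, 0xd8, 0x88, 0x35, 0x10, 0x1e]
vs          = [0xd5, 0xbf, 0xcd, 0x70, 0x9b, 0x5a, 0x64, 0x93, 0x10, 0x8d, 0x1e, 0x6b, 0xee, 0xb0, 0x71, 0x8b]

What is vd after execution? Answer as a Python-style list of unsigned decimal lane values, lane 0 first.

VLMAX = (256 × 1) / 16 = 16 lanes
vl = min(AVL, VLMAX) = min(39, 16) = 16
  i=0: sub(0xc3,0xd5) → 65518
  i=1: mask-off/keep → 118
  i=2: sub(0x22,0xcd) → 65365
  i=3: mask-off/keep → 115
  i=4: mask-off/keep → 26
  i=5: sub(0x96,0x5a) → 60
  i=6: sub(0xb9,0x64) → 85
  i=7: mask-off/keep → 124
  i=8: mask-off/keep → 144
  i=9: sub(0x17,0x8d) → 65418
  i=10: sub(0x8c,0x1e) → 110
  i=11: sub(0xd8,0x6b) → 109
  i=12: sub(0x88,0xee) → 65434
  i=13: sub(0x35,0xb0) → 65413
  i=14: sub(0x10,0x71) → 65439
  i=15: sub(0x1e,0x8b) → 65427

vd = [65518, 118, 65365, 115, 26, 60, 85, 124, 144, 65418, 110, 109, 65434, 65413, 65439, 65427]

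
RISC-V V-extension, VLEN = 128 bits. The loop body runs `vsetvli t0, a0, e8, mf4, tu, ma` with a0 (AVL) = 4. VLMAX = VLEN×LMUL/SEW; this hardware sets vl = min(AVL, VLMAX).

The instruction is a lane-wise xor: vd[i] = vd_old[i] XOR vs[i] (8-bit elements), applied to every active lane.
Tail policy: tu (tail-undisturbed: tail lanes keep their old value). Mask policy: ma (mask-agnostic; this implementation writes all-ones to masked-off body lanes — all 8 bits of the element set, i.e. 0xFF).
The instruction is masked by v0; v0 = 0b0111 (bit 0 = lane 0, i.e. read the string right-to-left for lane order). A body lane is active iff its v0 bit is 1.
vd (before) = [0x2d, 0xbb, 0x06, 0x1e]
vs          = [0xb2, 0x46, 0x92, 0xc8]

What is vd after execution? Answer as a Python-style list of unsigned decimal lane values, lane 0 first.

lanes per group: 128·1/4/8 = 4
vl = min(AVL, VLMAX) = min(4, 4) = 4
  i=0: xor(0x2d,0xb2) → 159
  i=1: xor(0xbb,0x46) → 253
  i=2: xor(0x06,0x92) → 148
  i=3: mask-off/ones → 255

vd = [159, 253, 148, 255]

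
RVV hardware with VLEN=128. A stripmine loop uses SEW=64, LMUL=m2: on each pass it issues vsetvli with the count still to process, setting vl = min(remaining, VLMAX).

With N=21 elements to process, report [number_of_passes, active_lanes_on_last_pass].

[iterations, last_vl] = [6, 1]

lanes per group: 128·2/64 = 4
21 elements at 4/iter → 6 passes, remainder 1 on the last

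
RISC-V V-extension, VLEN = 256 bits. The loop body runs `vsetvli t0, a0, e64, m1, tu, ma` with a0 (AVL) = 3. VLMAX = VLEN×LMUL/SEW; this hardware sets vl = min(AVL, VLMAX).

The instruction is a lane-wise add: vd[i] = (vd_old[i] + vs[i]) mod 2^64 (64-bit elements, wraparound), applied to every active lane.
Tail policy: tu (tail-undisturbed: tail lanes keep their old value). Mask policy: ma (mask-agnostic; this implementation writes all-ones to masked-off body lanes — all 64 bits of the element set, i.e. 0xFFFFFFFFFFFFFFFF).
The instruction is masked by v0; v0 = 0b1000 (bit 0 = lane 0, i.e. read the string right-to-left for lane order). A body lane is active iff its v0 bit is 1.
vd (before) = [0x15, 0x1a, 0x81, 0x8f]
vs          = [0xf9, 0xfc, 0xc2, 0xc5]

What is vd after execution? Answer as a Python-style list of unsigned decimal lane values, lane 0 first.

lanes per group: 256·1/64 = 4
AVL=3 ≤ VLMAX=4, so vl = 3
vd[0] mask-off/ones -> 0xffffffffffffffff
vd[1] mask-off/ones -> 0xffffffffffffffff
vd[2] mask-off/ones -> 0xffffffffffffffff
vd[3] tail/keep -> 0x8f

vd = [18446744073709551615, 18446744073709551615, 18446744073709551615, 143]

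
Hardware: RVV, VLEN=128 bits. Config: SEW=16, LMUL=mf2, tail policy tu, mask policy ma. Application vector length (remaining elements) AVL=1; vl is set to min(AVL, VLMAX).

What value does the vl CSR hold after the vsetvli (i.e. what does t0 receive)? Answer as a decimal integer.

vl = 1

VLMAX = VLEN×LMUL/SEW = 128×1/2/16 = 4
AVL=1 ≤ VLMAX=4, so vl = 1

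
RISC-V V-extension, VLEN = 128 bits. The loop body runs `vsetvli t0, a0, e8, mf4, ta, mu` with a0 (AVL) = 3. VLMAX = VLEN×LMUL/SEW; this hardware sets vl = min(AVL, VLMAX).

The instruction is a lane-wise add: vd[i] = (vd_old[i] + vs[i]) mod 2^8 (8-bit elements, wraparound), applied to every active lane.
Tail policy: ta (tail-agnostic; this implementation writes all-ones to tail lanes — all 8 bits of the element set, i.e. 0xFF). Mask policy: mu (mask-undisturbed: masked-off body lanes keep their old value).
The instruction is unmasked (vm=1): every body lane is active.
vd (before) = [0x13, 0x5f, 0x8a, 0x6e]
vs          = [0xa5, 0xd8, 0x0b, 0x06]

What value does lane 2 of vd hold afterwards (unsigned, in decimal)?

lanes per group: 128·1/4/8 = 4
AVL=3 ≤ VLMAX=4, so vl = 3
  i=0: add(0x13,0xa5) → 184
  i=1: add(0x5f,0xd8) → 55
  i=2: add(0x8a,0x0b) → 149
  i=3: tail/ones → 255

vd[2] = 149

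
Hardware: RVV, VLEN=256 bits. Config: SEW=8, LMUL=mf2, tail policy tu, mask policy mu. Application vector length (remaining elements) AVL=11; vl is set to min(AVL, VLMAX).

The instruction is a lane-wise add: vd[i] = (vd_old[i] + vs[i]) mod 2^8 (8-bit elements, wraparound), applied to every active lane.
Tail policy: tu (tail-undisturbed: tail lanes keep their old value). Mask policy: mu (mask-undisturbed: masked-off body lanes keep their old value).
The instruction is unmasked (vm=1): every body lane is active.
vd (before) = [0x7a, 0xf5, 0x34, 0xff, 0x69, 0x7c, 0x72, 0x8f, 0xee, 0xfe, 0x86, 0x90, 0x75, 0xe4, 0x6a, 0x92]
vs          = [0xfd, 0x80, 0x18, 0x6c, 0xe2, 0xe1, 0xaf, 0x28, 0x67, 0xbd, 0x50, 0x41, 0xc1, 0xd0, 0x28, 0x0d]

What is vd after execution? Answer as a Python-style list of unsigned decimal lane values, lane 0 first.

VLMAX = (256 × 1/2) / 8 = 16 lanes
vl = min(AVL, VLMAX) = min(11, 16) = 11
  i=0: add(0x7a,0xfd) → 119
  i=1: add(0xf5,0x80) → 117
  i=2: add(0x34,0x18) → 76
  i=3: add(0xff,0x6c) → 107
  i=4: add(0x69,0xe2) → 75
  i=5: add(0x7c,0xe1) → 93
  i=6: add(0x72,0xaf) → 33
  i=7: add(0x8f,0x28) → 183
  i=8: add(0xee,0x67) → 85
  i=9: add(0xfe,0xbd) → 187
  i=10: add(0x86,0x50) → 214
  i=11: tail/keep → 144
  i=12: tail/keep → 117
  i=13: tail/keep → 228
  i=14: tail/keep → 106
  i=15: tail/keep → 146

vd = [119, 117, 76, 107, 75, 93, 33, 183, 85, 187, 214, 144, 117, 228, 106, 146]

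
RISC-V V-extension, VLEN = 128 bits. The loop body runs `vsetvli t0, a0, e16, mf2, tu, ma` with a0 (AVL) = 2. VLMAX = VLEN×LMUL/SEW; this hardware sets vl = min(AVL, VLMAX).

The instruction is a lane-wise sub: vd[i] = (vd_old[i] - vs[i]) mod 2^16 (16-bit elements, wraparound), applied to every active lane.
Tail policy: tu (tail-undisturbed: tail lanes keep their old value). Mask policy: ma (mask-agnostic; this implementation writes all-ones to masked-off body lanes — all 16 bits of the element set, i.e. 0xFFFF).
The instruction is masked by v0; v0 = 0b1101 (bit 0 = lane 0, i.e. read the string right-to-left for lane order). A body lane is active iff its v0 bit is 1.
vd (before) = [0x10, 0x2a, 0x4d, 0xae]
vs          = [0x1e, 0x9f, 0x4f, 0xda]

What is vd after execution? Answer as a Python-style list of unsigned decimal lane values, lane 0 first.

vd = [65522, 65535, 77, 174]

VLMAX = VLEN×LMUL/SEW = 128×1/2/16 = 4
vl = min(AVL, VLMAX) = min(2, 4) = 2
  i=0: sub(0x10,0x1e) → 65522
  i=1: mask-off/ones → 65535
  i=2: tail/keep → 77
  i=3: tail/keep → 174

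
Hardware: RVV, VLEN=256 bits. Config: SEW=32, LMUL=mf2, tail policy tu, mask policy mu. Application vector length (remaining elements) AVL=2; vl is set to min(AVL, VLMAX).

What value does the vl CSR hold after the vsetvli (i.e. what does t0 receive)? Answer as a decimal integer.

vl = 2

VLMAX = VLEN×LMUL/SEW = 256×1/2/32 = 4
vl ← min(2, 4) = 2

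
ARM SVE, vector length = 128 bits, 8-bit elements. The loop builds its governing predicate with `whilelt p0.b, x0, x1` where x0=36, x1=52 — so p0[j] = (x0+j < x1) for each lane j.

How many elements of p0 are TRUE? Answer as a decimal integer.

vl = 16

lane count: 128 div 8 = 16
p0[j] = (36+j < 52); true for j=0..15 → 16 lanes set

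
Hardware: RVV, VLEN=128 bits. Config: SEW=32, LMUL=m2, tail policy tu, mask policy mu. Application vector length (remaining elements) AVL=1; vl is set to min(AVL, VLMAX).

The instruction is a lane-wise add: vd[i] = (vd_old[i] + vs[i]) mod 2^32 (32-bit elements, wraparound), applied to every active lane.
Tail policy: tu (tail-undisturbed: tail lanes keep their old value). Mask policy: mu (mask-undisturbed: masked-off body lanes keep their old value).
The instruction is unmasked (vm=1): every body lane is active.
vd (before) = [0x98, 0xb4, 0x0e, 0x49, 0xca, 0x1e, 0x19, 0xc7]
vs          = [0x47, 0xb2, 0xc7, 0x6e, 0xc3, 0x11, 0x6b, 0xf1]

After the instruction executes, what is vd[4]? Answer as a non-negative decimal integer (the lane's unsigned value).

vd[4] = 202

lanes per group: 128·2/32 = 8
vl = min(AVL, VLMAX) = min(1, 8) = 1
vd[0] add(0x98,0x47) -> 0xdf
vd[1] tail/keep -> 0xb4
vd[2] tail/keep -> 0x0e
vd[3] tail/keep -> 0x49
vd[4] tail/keep -> 0xca
vd[5] tail/keep -> 0x1e
vd[6] tail/keep -> 0x19
vd[7] tail/keep -> 0xc7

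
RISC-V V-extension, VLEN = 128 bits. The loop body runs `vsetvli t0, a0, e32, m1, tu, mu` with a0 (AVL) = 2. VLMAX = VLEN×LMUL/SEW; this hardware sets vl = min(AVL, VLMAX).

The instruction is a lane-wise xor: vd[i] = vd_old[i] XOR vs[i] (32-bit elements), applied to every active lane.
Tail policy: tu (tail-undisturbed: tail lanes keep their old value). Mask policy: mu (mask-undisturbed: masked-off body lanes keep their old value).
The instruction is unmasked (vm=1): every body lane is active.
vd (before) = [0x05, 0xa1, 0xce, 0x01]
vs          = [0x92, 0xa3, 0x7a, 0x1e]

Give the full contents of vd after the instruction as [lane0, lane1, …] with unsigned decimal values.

vd = [151, 2, 206, 1]

VLMAX = VLEN×LMUL/SEW = 128×1/32 = 4
vl ← min(2, 4) = 2
[0] xor(0x05,0x92) = 0x97
[1] xor(0xa1,0xa3) = 0x02
[2] tail/keep = 0xce
[3] tail/keep = 0x01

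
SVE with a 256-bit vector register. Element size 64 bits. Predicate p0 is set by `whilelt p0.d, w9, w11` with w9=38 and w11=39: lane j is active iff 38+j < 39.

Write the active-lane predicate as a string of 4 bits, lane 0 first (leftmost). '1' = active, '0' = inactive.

predicate = 1000

register lanes = 256/64 = 4
p0[j] = (38+j < 39); true for j=0..0 → 1 lanes set
bits (lane 0 leftmost): 1000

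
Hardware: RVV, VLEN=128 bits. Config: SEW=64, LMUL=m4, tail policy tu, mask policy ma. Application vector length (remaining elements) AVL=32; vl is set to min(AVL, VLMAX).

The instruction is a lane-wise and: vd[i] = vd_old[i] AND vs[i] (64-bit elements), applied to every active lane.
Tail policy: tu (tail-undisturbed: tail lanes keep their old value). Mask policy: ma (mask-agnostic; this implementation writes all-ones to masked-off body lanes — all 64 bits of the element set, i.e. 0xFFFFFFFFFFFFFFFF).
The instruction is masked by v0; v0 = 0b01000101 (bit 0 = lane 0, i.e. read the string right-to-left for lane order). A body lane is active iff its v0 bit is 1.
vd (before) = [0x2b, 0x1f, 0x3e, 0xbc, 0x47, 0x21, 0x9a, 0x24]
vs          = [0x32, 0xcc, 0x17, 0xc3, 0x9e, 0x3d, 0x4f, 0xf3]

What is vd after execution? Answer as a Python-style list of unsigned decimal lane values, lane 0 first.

VLMAX = (128 × 4) / 64 = 8 lanes
vl = min(AVL, VLMAX) = min(32, 8) = 8
[0] and(0x2b,0x32) = 0x22
[1] mask-off/ones = 0xffffffffffffffff
[2] and(0x3e,0x17) = 0x16
[3] mask-off/ones = 0xffffffffffffffff
[4] mask-off/ones = 0xffffffffffffffff
[5] mask-off/ones = 0xffffffffffffffff
[6] and(0x9a,0x4f) = 0x0a
[7] mask-off/ones = 0xffffffffffffffff

vd = [34, 18446744073709551615, 22, 18446744073709551615, 18446744073709551615, 18446744073709551615, 10, 18446744073709551615]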